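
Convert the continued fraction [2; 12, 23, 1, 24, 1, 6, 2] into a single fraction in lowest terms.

Collapse the nested fraction from the inside out:
Start with 2.
6 + 1/(2/1) = 6 + 1/2 = 13/2
1 + 1/(13/2) = 1 + 2/13 = 15/13
24 + 1/(15/13) = 24 + 13/15 = 373/15
1 + 1/(373/15) = 1 + 15/373 = 388/373
23 + 1/(388/373) = 23 + 373/388 = 9297/388
12 + 1/(9297/388) = 12 + 388/9297 = 111952/9297
2 + 1/(111952/9297) = 2 + 9297/111952 = 233201/111952

233201/111952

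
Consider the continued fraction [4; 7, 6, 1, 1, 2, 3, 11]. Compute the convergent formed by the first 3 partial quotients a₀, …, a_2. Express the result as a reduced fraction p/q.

Start with 6.
7 + 1/(6/1) = 7 + 1/6 = 43/6
4 + 1/(43/6) = 4 + 6/43 = 178/43

178/43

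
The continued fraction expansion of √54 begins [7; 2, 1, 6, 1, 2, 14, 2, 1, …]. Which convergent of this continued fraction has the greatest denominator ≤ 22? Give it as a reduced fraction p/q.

147/20

a_0 = 7: 7/1  (≤ bound)
a_1 = 2: 15/2  (≤ bound)
a_2 = 1: 22/3  (≤ bound)
a_3 = 6: 147/20  (≤ bound)
a_4 = 1: 169/23  (> 22, stop)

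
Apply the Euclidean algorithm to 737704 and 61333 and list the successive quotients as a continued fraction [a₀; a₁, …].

Repeatedly divide and take the remainder:
⌊737704/61333⌋ = 12, remainder 1708
⌊61333/1708⌋ = 35, remainder 1553
⌊1708/1553⌋ = 1, remainder 155
⌊1553/155⌋ = 10, remainder 3
⌊155/3⌋ = 51, remainder 2
⌊3/2⌋ = 1, remainder 1
⌊2/1⌋ = 2, remainder 0

[12; 35, 1, 10, 51, 1, 2]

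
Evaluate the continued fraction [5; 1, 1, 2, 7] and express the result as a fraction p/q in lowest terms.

207/37

Compute successive convergents:
a_0 = 5: 5/1
a_1 = 1: 6/1
a_2 = 1: 11/2
a_3 = 2: 28/5
a_4 = 7: 207/37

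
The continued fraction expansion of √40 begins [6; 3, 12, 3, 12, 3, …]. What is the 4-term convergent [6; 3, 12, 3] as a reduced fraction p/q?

721/114

Build up convergents one term at a time:
a_0 = 6: 6/1
a_1 = 3: 19/3
a_2 = 12: 234/37
a_3 = 3: 721/114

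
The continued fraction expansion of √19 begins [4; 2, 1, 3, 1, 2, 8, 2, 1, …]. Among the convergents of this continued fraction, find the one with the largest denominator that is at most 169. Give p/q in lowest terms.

List convergents until the denominator exceeds the bound:
a_0 = 4: 4/1  (≤ bound)
a_1 = 2: 9/2  (≤ bound)
a_2 = 1: 13/3  (≤ bound)
a_3 = 3: 48/11  (≤ bound)
a_4 = 1: 61/14  (≤ bound)
a_5 = 2: 170/39  (≤ bound)
a_6 = 8: 1421/326  (> 169, stop)

170/39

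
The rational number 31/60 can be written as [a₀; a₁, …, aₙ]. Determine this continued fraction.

31 ÷ 60 → quotient 0, remainder 31
60 ÷ 31 → quotient 1, remainder 29
31 ÷ 29 → quotient 1, remainder 2
29 ÷ 2 → quotient 14, remainder 1
2 ÷ 1 → quotient 2, remainder 0

[0; 1, 1, 14, 2]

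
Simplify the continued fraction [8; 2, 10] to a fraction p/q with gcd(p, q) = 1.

178/21

Start with 10.
2 + 1/(10/1) = 2 + 1/10 = 21/10
8 + 1/(21/10) = 8 + 10/21 = 178/21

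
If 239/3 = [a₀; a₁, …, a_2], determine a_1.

⌊239/3⌋ = 79, remainder 2
⌊3/2⌋ = 1, remainder 1

1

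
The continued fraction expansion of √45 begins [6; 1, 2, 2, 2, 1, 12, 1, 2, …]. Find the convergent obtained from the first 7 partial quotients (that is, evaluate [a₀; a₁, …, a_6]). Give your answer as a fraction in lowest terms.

2046/305

Start with 12.
1 + 1/(12/1) = 1 + 1/12 = 13/12
2 + 1/(13/12) = 2 + 12/13 = 38/13
2 + 1/(38/13) = 2 + 13/38 = 89/38
2 + 1/(89/38) = 2 + 38/89 = 216/89
1 + 1/(216/89) = 1 + 89/216 = 305/216
6 + 1/(305/216) = 6 + 216/305 = 2046/305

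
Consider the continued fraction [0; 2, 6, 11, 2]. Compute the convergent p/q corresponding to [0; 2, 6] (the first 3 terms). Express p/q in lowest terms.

Start with 6.
2 + 1/(6/1) = 2 + 1/6 = 13/6
0 + 1/(13/6) = 0 + 6/13 = 6/13

6/13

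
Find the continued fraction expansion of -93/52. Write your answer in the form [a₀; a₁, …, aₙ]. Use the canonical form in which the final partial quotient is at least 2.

Apply division with remainder until the remainder is 0:
-93 = -2·52 + 11, so a_0 = -2
52 = 4·11 + 8, so a_1 = 4
11 = 1·8 + 3, so a_2 = 1
8 = 2·3 + 2, so a_3 = 2
3 = 1·2 + 1, so a_4 = 1
2 = 2·1 + 0, so a_5 = 2

[-2; 4, 1, 2, 1, 2]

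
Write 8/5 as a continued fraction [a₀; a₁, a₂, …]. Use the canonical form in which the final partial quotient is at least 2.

8 ÷ 5 → quotient 1, remainder 3
5 ÷ 3 → quotient 1, remainder 2
3 ÷ 2 → quotient 1, remainder 1
2 ÷ 1 → quotient 2, remainder 0

[1; 1, 1, 2]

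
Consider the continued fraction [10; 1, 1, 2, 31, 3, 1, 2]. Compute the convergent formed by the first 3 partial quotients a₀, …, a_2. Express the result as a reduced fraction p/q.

21/2

Start with 1.
1 + 1/(1/1) = 1 + 1/1 = 2/1
10 + 1/(2/1) = 10 + 1/2 = 21/2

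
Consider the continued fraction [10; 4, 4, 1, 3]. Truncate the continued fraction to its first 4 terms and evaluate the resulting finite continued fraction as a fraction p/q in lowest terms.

a_0 = 10: 10/1
a_1 = 4: 41/4
a_2 = 4: 174/17
a_3 = 1: 215/21

215/21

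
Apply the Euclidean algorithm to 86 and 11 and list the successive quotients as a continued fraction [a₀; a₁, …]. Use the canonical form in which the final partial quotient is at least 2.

Apply division with remainder until the remainder is 0:
86 = 7·11 + 9, so a_0 = 7
11 = 1·9 + 2, so a_1 = 1
9 = 4·2 + 1, so a_2 = 4
2 = 2·1 + 0, so a_3 = 2

[7; 1, 4, 2]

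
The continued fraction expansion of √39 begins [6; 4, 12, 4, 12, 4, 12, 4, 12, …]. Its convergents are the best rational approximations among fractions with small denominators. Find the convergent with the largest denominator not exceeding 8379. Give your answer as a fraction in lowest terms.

List convergents until the denominator exceeds the bound:
a_0 = 6: 6/1  (≤ bound)
a_1 = 4: 25/4  (≤ bound)
a_2 = 12: 306/49  (≤ bound)
a_3 = 4: 1249/200  (≤ bound)
a_4 = 12: 15294/2449  (≤ bound)
a_5 = 4: 62425/9996  (> 8379, stop)

15294/2449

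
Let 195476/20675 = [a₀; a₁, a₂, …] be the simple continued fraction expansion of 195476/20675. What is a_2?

195476 = 9·20675 + 9401, so a_0 = 9
20675 = 2·9401 + 1873, so a_1 = 2
9401 = 5·1873 + 36, so a_2 = 5

5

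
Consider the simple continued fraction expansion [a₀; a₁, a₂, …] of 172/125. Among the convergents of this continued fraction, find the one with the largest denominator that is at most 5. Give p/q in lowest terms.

7/5

List convergents until the denominator exceeds the bound:
a_0 = 1: 1/1  (≤ bound)
a_1 = 2: 3/2  (≤ bound)
a_2 = 1: 4/3  (≤ bound)
a_3 = 1: 7/5  (≤ bound)
a_4 = 1: 11/8  (> 5, stop)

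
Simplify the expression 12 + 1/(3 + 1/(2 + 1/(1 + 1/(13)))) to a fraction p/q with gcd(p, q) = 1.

1685/137

Use the convergent recurrence hₖ = aₖ·hₖ₋₁ + hₖ₋₂ (and likewise for the denominators kₖ):
a_0 = 12: 12/1
a_1 = 3: 37/3
a_2 = 2: 86/7
a_3 = 1: 123/10
a_4 = 13: 1685/137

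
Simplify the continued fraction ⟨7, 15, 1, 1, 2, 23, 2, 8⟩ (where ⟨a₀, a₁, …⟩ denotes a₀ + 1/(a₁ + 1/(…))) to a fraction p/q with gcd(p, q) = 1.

223572/31649

Start with 8.
2 + 1/(8/1) = 2 + 1/8 = 17/8
23 + 1/(17/8) = 23 + 8/17 = 399/17
2 + 1/(399/17) = 2 + 17/399 = 815/399
1 + 1/(815/399) = 1 + 399/815 = 1214/815
1 + 1/(1214/815) = 1 + 815/1214 = 2029/1214
15 + 1/(2029/1214) = 15 + 1214/2029 = 31649/2029
7 + 1/(31649/2029) = 7 + 2029/31649 = 223572/31649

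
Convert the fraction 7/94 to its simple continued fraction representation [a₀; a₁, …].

Apply division with remainder until the remainder is 0:
⌊7/94⌋ = 0, remainder 7
⌊94/7⌋ = 13, remainder 3
⌊7/3⌋ = 2, remainder 1
⌊3/1⌋ = 3, remainder 0

[0; 13, 2, 3]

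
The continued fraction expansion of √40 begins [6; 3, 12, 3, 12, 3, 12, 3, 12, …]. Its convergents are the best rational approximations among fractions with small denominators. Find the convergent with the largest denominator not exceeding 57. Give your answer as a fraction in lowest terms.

234/37

a_0 = 6: 6/1  (≤ bound)
a_1 = 3: 19/3  (≤ bound)
a_2 = 12: 234/37  (≤ bound)
a_3 = 3: 721/114  (> 57, stop)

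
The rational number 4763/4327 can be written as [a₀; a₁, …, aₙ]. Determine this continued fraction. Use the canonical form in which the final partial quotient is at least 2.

[1; 9, 1, 12, 4, 1, 2, 2]

Repeatedly divide and take the remainder:
4763 = 1·4327 + 436, so a_0 = 1
4327 = 9·436 + 403, so a_1 = 9
436 = 1·403 + 33, so a_2 = 1
403 = 12·33 + 7, so a_3 = 12
33 = 4·7 + 5, so a_4 = 4
7 = 1·5 + 2, so a_5 = 1
5 = 2·2 + 1, so a_6 = 2
2 = 2·1 + 0, so a_7 = 2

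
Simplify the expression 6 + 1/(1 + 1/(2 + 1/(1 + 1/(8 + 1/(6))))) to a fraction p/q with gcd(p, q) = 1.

1443/214

a_0 = 6: 6/1
a_1 = 1: 7/1
a_2 = 2: 20/3
a_3 = 1: 27/4
a_4 = 8: 236/35
a_5 = 6: 1443/214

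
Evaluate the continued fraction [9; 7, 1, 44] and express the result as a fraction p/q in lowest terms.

3276/359

a_0 = 9: 9/1
a_1 = 7: 64/7
a_2 = 1: 73/8
a_3 = 44: 3276/359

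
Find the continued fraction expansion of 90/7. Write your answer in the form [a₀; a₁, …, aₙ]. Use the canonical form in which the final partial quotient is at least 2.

⌊90/7⌋ = 12, remainder 6
⌊7/6⌋ = 1, remainder 1
⌊6/1⌋ = 6, remainder 0

[12; 1, 6]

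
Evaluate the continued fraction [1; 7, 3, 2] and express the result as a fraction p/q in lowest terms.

Start with 2.
3 + 1/(2/1) = 3 + 1/2 = 7/2
7 + 1/(7/2) = 7 + 2/7 = 51/7
1 + 1/(51/7) = 1 + 7/51 = 58/51

58/51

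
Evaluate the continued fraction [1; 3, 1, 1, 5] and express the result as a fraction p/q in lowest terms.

50/39

Start with 5.
1 + 1/(5/1) = 1 + 1/5 = 6/5
1 + 1/(6/5) = 1 + 5/6 = 11/6
3 + 1/(11/6) = 3 + 6/11 = 39/11
1 + 1/(39/11) = 1 + 11/39 = 50/39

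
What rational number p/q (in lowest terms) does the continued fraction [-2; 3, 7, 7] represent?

-264/157

a_0 = -2: -2/1
a_1 = 3: -5/3
a_2 = 7: -37/22
a_3 = 7: -264/157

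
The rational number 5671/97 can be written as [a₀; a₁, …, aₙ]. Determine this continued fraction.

[58; 2, 6, 2, 3]

Repeatedly divide and take the remainder:
⌊5671/97⌋ = 58, remainder 45
⌊97/45⌋ = 2, remainder 7
⌊45/7⌋ = 6, remainder 3
⌊7/3⌋ = 2, remainder 1
⌊3/1⌋ = 3, remainder 0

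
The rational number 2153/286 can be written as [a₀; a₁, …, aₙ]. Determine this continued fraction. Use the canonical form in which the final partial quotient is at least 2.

[7; 1, 1, 8, 2, 3, 2]

Run the Euclidean algorithm, recording each quotient:
2153 ÷ 286 → quotient 7, remainder 151
286 ÷ 151 → quotient 1, remainder 135
151 ÷ 135 → quotient 1, remainder 16
135 ÷ 16 → quotient 8, remainder 7
16 ÷ 7 → quotient 2, remainder 2
7 ÷ 2 → quotient 3, remainder 1
2 ÷ 1 → quotient 2, remainder 0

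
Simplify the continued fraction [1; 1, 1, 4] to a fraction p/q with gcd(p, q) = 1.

14/9

a_0 = 1: 1/1
a_1 = 1: 2/1
a_2 = 1: 3/2
a_3 = 4: 14/9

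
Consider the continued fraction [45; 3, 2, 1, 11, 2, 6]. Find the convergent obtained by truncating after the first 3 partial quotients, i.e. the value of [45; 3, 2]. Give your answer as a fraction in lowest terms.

317/7

Start with 2.
3 + 1/(2/1) = 3 + 1/2 = 7/2
45 + 1/(7/2) = 45 + 2/7 = 317/7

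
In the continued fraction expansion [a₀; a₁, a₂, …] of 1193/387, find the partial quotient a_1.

Apply division with remainder until the remainder is 0:
1193 = 3·387 + 32, so a_0 = 3
387 = 12·32 + 3, so a_1 = 12

12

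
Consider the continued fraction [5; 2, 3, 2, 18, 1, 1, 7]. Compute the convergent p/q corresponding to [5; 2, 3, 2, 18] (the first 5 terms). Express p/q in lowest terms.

a_0 = 5: 5/1
a_1 = 2: 11/2
a_2 = 3: 38/7
a_3 = 2: 87/16
a_4 = 18: 1604/295

1604/295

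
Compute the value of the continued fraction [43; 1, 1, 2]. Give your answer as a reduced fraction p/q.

218/5

Build up convergents one term at a time:
a_0 = 43: 43/1
a_1 = 1: 44/1
a_2 = 1: 87/2
a_3 = 2: 218/5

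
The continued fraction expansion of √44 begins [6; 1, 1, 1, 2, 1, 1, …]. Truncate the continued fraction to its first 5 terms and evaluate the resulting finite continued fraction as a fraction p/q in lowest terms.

53/8

a_0 = 6: 6/1
a_1 = 1: 7/1
a_2 = 1: 13/2
a_3 = 1: 20/3
a_4 = 2: 53/8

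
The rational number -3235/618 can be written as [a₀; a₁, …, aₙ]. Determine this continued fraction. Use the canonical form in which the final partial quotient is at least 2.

[-6; 1, 3, 3, 1, 4, 2, 3]

Run the Euclidean algorithm, recording each quotient:
-3235 = -6·618 + 473, so a_0 = -6
618 = 1·473 + 145, so a_1 = 1
473 = 3·145 + 38, so a_2 = 3
145 = 3·38 + 31, so a_3 = 3
38 = 1·31 + 7, so a_4 = 1
31 = 4·7 + 3, so a_5 = 4
7 = 2·3 + 1, so a_6 = 2
3 = 3·1 + 0, so a_7 = 3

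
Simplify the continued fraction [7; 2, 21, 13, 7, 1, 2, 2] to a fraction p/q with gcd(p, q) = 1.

229108/30595

Build up convergents one term at a time:
a_0 = 7: 7/1
a_1 = 2: 15/2
a_2 = 21: 322/43
a_3 = 13: 4201/561
a_4 = 7: 29729/3970
a_5 = 1: 33930/4531
a_6 = 2: 97589/13032
a_7 = 2: 229108/30595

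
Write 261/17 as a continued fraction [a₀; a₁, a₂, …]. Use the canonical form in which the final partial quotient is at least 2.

[15; 2, 1, 5]

⌊261/17⌋ = 15, remainder 6
⌊17/6⌋ = 2, remainder 5
⌊6/5⌋ = 1, remainder 1
⌊5/1⌋ = 5, remainder 0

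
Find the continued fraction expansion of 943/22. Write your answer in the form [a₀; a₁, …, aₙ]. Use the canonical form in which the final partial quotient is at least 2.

Run the Euclidean algorithm, recording each quotient:
943 ÷ 22 → quotient 42, remainder 19
22 ÷ 19 → quotient 1, remainder 3
19 ÷ 3 → quotient 6, remainder 1
3 ÷ 1 → quotient 3, remainder 0

[42; 1, 6, 3]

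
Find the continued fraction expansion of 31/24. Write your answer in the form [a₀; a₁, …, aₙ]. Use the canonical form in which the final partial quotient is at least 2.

[1; 3, 2, 3]

31 ÷ 24 → quotient 1, remainder 7
24 ÷ 7 → quotient 3, remainder 3
7 ÷ 3 → quotient 2, remainder 1
3 ÷ 1 → quotient 3, remainder 0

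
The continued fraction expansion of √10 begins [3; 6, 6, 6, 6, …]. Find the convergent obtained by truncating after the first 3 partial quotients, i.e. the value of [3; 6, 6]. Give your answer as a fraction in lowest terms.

117/37

Start with 6.
6 + 1/(6/1) = 6 + 1/6 = 37/6
3 + 1/(37/6) = 3 + 6/37 = 117/37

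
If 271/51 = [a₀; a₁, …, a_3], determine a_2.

5

271 = 5·51 + 16, so a_0 = 5
51 = 3·16 + 3, so a_1 = 3
16 = 5·3 + 1, so a_2 = 5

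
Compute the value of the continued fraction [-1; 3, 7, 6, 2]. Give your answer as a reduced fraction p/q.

a_0 = -1: -1/1
a_1 = 3: -2/3
a_2 = 7: -15/22
a_3 = 6: -92/135
a_4 = 2: -199/292

-199/292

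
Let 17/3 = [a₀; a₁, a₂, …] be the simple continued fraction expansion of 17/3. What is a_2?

Apply division with remainder until the remainder is 0:
⌊17/3⌋ = 5, remainder 2
⌊3/2⌋ = 1, remainder 1
⌊2/1⌋ = 2, remainder 0

2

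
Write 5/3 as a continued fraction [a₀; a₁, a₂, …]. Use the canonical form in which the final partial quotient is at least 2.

5 ÷ 3 → quotient 1, remainder 2
3 ÷ 2 → quotient 1, remainder 1
2 ÷ 1 → quotient 2, remainder 0

[1; 1, 2]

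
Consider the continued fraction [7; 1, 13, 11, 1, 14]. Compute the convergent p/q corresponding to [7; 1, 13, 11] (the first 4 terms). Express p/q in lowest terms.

Build up convergents one term at a time:
a_0 = 7: 7/1
a_1 = 1: 8/1
a_2 = 13: 111/14
a_3 = 11: 1229/155

1229/155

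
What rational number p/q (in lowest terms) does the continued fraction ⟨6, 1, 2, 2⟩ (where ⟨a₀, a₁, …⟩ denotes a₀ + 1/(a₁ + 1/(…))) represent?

Compute successive convergents:
a_0 = 6: 6/1
a_1 = 1: 7/1
a_2 = 2: 20/3
a_3 = 2: 47/7

47/7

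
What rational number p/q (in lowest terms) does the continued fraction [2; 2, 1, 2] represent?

a_0 = 2: 2/1
a_1 = 2: 5/2
a_2 = 1: 7/3
a_3 = 2: 19/8

19/8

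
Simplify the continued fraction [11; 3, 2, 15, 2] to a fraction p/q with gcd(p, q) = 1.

2517/223

Start with 2.
15 + 1/(2/1) = 15 + 1/2 = 31/2
2 + 1/(31/2) = 2 + 2/31 = 64/31
3 + 1/(64/31) = 3 + 31/64 = 223/64
11 + 1/(223/64) = 11 + 64/223 = 2517/223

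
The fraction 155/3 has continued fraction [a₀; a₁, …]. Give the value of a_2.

Run the Euclidean algorithm, recording each quotient:
⌊155/3⌋ = 51, remainder 2
⌊3/2⌋ = 1, remainder 1
⌊2/1⌋ = 2, remainder 0

2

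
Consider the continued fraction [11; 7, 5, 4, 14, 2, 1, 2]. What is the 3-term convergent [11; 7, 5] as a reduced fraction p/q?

401/36

Starting at the tail and folding back:
Start with 5.
7 + 1/(5/1) = 7 + 1/5 = 36/5
11 + 1/(36/5) = 11 + 5/36 = 401/36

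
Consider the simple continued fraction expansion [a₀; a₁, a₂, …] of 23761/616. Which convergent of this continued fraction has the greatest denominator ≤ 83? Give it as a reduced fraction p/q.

a_0 = 38: 38/1  (≤ bound)
a_1 = 1: 39/1  (≤ bound)
a_2 = 1: 77/2  (≤ bound)
a_3 = 2: 193/5  (≤ bound)
a_4 = 1: 270/7  (≤ bound)
a_5 = 11: 3163/82  (≤ bound)
a_6 = 1: 3433/89  (> 83, stop)

3163/82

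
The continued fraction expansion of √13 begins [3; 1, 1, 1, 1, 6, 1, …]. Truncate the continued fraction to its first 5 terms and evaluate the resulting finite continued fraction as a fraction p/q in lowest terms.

18/5

a_0 = 3: 3/1
a_1 = 1: 4/1
a_2 = 1: 7/2
a_3 = 1: 11/3
a_4 = 1: 18/5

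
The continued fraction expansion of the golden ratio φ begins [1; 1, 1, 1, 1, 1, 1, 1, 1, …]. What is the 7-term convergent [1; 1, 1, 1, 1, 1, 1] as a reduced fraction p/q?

Start with 1.
1 + 1/(1/1) = 1 + 1/1 = 2/1
1 + 1/(2/1) = 1 + 1/2 = 3/2
1 + 1/(3/2) = 1 + 2/3 = 5/3
1 + 1/(5/3) = 1 + 3/5 = 8/5
1 + 1/(8/5) = 1 + 5/8 = 13/8
1 + 1/(13/8) = 1 + 8/13 = 21/13

21/13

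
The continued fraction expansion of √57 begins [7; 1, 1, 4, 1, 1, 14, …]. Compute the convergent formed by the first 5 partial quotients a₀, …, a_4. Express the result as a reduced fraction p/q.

83/11

Start with 1.
4 + 1/(1/1) = 4 + 1/1 = 5/1
1 + 1/(5/1) = 1 + 1/5 = 6/5
1 + 1/(6/5) = 1 + 5/6 = 11/6
7 + 1/(11/6) = 7 + 6/11 = 83/11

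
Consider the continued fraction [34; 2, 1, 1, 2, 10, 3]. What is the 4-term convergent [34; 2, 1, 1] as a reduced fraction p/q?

a_0 = 34: 34/1
a_1 = 2: 69/2
a_2 = 1: 103/3
a_3 = 1: 172/5

172/5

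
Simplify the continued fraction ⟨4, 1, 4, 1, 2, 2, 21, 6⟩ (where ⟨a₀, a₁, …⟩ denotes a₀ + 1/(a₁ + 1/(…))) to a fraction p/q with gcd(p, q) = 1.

Start with 6.
21 + 1/(6/1) = 21 + 1/6 = 127/6
2 + 1/(127/6) = 2 + 6/127 = 260/127
2 + 1/(260/127) = 2 + 127/260 = 647/260
1 + 1/(647/260) = 1 + 260/647 = 907/647
4 + 1/(907/647) = 4 + 647/907 = 4275/907
1 + 1/(4275/907) = 1 + 907/4275 = 5182/4275
4 + 1/(5182/4275) = 4 + 4275/5182 = 25003/5182

25003/5182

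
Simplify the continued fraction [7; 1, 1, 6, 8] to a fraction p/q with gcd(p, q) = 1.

799/106

Use the convergent recurrence hₖ = aₖ·hₖ₋₁ + hₖ₋₂ (and likewise for the denominators kₖ):
a_0 = 7: 7/1
a_1 = 1: 8/1
a_2 = 1: 15/2
a_3 = 6: 98/13
a_4 = 8: 799/106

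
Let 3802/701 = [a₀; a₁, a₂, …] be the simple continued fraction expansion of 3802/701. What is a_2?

Repeatedly divide and take the remainder:
⌊3802/701⌋ = 5, remainder 297
⌊701/297⌋ = 2, remainder 107
⌊297/107⌋ = 2, remainder 83

2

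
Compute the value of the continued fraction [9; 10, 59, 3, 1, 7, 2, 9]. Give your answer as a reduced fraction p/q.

Compute successive convergents:
a_0 = 9: 9/1
a_1 = 10: 91/10
a_2 = 59: 5378/591
a_3 = 3: 16225/1783
a_4 = 1: 21603/2374
a_5 = 7: 167446/18401
a_6 = 2: 356495/39176
a_7 = 9: 3375901/370985

3375901/370985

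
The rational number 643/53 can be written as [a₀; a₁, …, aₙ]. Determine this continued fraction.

643 ÷ 53 → quotient 12, remainder 7
53 ÷ 7 → quotient 7, remainder 4
7 ÷ 4 → quotient 1, remainder 3
4 ÷ 3 → quotient 1, remainder 1
3 ÷ 1 → quotient 3, remainder 0

[12; 7, 1, 1, 3]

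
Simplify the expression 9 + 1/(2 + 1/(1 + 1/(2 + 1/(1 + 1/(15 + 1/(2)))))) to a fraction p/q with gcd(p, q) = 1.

Work from the innermost term outward:
Start with 2.
15 + 1/(2/1) = 15 + 1/2 = 31/2
1 + 1/(31/2) = 1 + 2/31 = 33/31
2 + 1/(33/31) = 2 + 31/33 = 97/33
1 + 1/(97/33) = 1 + 33/97 = 130/97
2 + 1/(130/97) = 2 + 97/130 = 357/130
9 + 1/(357/130) = 9 + 130/357 = 3343/357

3343/357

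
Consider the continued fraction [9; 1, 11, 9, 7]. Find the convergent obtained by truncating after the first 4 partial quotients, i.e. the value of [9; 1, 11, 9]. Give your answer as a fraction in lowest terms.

1081/109

Start with 9.
11 + 1/(9/1) = 11 + 1/9 = 100/9
1 + 1/(100/9) = 1 + 9/100 = 109/100
9 + 1/(109/100) = 9 + 100/109 = 1081/109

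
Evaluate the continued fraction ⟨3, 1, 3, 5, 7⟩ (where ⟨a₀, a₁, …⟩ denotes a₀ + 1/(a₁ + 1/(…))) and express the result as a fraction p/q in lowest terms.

568/151

Compute successive convergents:
a_0 = 3: 3/1
a_1 = 1: 4/1
a_2 = 3: 15/4
a_3 = 5: 79/21
a_4 = 7: 568/151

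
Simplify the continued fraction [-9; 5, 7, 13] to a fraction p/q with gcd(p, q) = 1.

Start with 13.
7 + 1/(13/1) = 7 + 1/13 = 92/13
5 + 1/(92/13) = 5 + 13/92 = 473/92
-9 + 1/(473/92) = -9 + 92/473 = -4165/473

-4165/473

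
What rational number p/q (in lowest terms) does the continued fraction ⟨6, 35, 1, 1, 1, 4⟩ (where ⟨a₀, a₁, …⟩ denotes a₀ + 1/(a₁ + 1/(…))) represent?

Start with 4.
1 + 1/(4/1) = 1 + 1/4 = 5/4
1 + 1/(5/4) = 1 + 4/5 = 9/5
1 + 1/(9/5) = 1 + 5/9 = 14/9
35 + 1/(14/9) = 35 + 9/14 = 499/14
6 + 1/(499/14) = 6 + 14/499 = 3008/499

3008/499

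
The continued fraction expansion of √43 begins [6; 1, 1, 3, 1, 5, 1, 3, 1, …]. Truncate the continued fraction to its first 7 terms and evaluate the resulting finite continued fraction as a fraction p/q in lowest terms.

a_0 = 6: 6/1
a_1 = 1: 7/1
a_2 = 1: 13/2
a_3 = 3: 46/7
a_4 = 1: 59/9
a_5 = 5: 341/52
a_6 = 1: 400/61

400/61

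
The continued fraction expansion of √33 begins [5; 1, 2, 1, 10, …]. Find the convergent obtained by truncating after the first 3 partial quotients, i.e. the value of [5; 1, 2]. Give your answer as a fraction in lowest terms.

Collapse the nested fraction from the inside out:
Start with 2.
1 + 1/(2/1) = 1 + 1/2 = 3/2
5 + 1/(3/2) = 5 + 2/3 = 17/3

17/3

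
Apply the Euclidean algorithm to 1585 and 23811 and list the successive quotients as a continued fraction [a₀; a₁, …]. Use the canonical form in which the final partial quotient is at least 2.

[0; 15, 44, 36]

Repeatedly divide and take the remainder:
1585 ÷ 23811 → quotient 0, remainder 1585
23811 ÷ 1585 → quotient 15, remainder 36
1585 ÷ 36 → quotient 44, remainder 1
36 ÷ 1 → quotient 36, remainder 0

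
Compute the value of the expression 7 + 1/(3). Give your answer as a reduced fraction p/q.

Compute successive convergents:
a_0 = 7: 7/1
a_1 = 3: 22/3

22/3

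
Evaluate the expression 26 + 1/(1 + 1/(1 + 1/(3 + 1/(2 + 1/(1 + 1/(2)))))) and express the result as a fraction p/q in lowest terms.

a_0 = 26: 26/1
a_1 = 1: 27/1
a_2 = 1: 53/2
a_3 = 3: 186/7
a_4 = 2: 425/16
a_5 = 1: 611/23
a_6 = 2: 1647/62

1647/62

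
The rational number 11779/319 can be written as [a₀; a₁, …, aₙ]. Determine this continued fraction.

[36; 1, 12, 3, 2, 3]

11779 = 36·319 + 295, so a_0 = 36
319 = 1·295 + 24, so a_1 = 1
295 = 12·24 + 7, so a_2 = 12
24 = 3·7 + 3, so a_3 = 3
7 = 2·3 + 1, so a_4 = 2
3 = 3·1 + 0, so a_5 = 3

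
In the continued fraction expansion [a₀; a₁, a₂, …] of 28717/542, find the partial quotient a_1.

1

Apply division with remainder until the remainder is 0:
28717 = 52·542 + 533, so a_0 = 52
542 = 1·533 + 9, so a_1 = 1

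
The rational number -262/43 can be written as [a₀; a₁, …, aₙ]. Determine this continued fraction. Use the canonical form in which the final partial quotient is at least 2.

Run the Euclidean algorithm, recording each quotient:
-262 = -7·43 + 39, so a_0 = -7
43 = 1·39 + 4, so a_1 = 1
39 = 9·4 + 3, so a_2 = 9
4 = 1·3 + 1, so a_3 = 1
3 = 3·1 + 0, so a_4 = 3

[-7; 1, 9, 1, 3]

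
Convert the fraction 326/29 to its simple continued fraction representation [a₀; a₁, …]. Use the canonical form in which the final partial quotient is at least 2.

[11; 4, 7]

326 ÷ 29 → quotient 11, remainder 7
29 ÷ 7 → quotient 4, remainder 1
7 ÷ 1 → quotient 7, remainder 0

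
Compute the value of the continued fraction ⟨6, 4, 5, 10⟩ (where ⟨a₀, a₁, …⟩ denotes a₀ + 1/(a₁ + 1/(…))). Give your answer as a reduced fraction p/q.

Start with 10.
5 + 1/(10/1) = 5 + 1/10 = 51/10
4 + 1/(51/10) = 4 + 10/51 = 214/51
6 + 1/(214/51) = 6 + 51/214 = 1335/214

1335/214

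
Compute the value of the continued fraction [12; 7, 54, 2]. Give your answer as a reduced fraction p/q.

9289/765

Start with 2.
54 + 1/(2/1) = 54 + 1/2 = 109/2
7 + 1/(109/2) = 7 + 2/109 = 765/109
12 + 1/(765/109) = 12 + 109/765 = 9289/765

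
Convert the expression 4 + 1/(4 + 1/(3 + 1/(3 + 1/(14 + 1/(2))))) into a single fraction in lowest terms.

5388/1273

Start with 2.
14 + 1/(2/1) = 14 + 1/2 = 29/2
3 + 1/(29/2) = 3 + 2/29 = 89/29
3 + 1/(89/29) = 3 + 29/89 = 296/89
4 + 1/(296/89) = 4 + 89/296 = 1273/296
4 + 1/(1273/296) = 4 + 296/1273 = 5388/1273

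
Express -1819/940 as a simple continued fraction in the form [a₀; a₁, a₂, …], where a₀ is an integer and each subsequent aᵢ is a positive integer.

Apply division with remainder until the remainder is 0:
⌊-1819/940⌋ = -2, remainder 61
⌊940/61⌋ = 15, remainder 25
⌊61/25⌋ = 2, remainder 11
⌊25/11⌋ = 2, remainder 3
⌊11/3⌋ = 3, remainder 2
⌊3/2⌋ = 1, remainder 1
⌊2/1⌋ = 2, remainder 0

[-2; 15, 2, 2, 3, 1, 2]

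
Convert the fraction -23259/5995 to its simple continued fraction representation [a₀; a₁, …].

-23259 ÷ 5995 → quotient -4, remainder 721
5995 ÷ 721 → quotient 8, remainder 227
721 ÷ 227 → quotient 3, remainder 40
227 ÷ 40 → quotient 5, remainder 27
40 ÷ 27 → quotient 1, remainder 13
27 ÷ 13 → quotient 2, remainder 1
13 ÷ 1 → quotient 13, remainder 0

[-4; 8, 3, 5, 1, 2, 13]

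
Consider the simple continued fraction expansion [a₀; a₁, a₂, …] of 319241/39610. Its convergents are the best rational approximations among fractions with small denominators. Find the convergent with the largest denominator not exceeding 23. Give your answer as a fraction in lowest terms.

137/17

a_0 = 8: 8/1  (≤ bound)
a_1 = 16: 129/16  (≤ bound)
a_2 = 1: 137/17  (≤ bound)
a_3 = 3: 540/67  (> 23, stop)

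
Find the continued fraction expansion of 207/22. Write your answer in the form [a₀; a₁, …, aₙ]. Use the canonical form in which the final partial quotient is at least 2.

[9; 2, 2, 4]

Run the Euclidean algorithm, recording each quotient:
⌊207/22⌋ = 9, remainder 9
⌊22/9⌋ = 2, remainder 4
⌊9/4⌋ = 2, remainder 1
⌊4/1⌋ = 4, remainder 0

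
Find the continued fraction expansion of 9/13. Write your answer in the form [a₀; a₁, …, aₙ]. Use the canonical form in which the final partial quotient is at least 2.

Repeatedly divide and take the remainder:
9 = 0·13 + 9, so a_0 = 0
13 = 1·9 + 4, so a_1 = 1
9 = 2·4 + 1, so a_2 = 2
4 = 4·1 + 0, so a_3 = 4

[0; 1, 2, 4]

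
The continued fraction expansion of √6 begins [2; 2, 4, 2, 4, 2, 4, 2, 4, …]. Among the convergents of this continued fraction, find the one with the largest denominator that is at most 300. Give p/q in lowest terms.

List convergents until the denominator exceeds the bound:
a_0 = 2: 2/1  (≤ bound)
a_1 = 2: 5/2  (≤ bound)
a_2 = 4: 22/9  (≤ bound)
a_3 = 2: 49/20  (≤ bound)
a_4 = 4: 218/89  (≤ bound)
a_5 = 2: 485/198  (≤ bound)
a_6 = 4: 2158/881  (> 300, stop)

485/198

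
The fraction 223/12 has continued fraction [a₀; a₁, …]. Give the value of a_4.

223 = 18·12 + 7, so a_0 = 18
12 = 1·7 + 5, so a_1 = 1
7 = 1·5 + 2, so a_2 = 1
5 = 2·2 + 1, so a_3 = 2
2 = 2·1 + 0, so a_4 = 2

2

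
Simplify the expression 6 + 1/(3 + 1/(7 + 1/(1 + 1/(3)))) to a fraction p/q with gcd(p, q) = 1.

613/97

Starting at the tail and folding back:
Start with 3.
1 + 1/(3/1) = 1 + 1/3 = 4/3
7 + 1/(4/3) = 7 + 3/4 = 31/4
3 + 1/(31/4) = 3 + 4/31 = 97/31
6 + 1/(97/31) = 6 + 31/97 = 613/97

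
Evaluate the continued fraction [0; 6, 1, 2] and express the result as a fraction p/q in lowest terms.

a_0 = 0: 0/1
a_1 = 6: 1/6
a_2 = 1: 1/7
a_3 = 2: 3/20

3/20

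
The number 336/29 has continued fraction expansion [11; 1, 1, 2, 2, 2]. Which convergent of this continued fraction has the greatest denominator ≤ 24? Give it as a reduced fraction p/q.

List convergents until the denominator exceeds the bound:
a_0 = 11: 11/1  (≤ bound)
a_1 = 1: 12/1  (≤ bound)
a_2 = 1: 23/2  (≤ bound)
a_3 = 2: 58/5  (≤ bound)
a_4 = 2: 139/12  (≤ bound)
a_5 = 2: 336/29  (> 24, stop)

139/12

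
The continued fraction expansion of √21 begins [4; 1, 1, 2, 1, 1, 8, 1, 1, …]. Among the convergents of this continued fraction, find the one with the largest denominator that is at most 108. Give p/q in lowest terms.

472/103

a_0 = 4: 4/1  (≤ bound)
a_1 = 1: 5/1  (≤ bound)
a_2 = 1: 9/2  (≤ bound)
a_3 = 2: 23/5  (≤ bound)
a_4 = 1: 32/7  (≤ bound)
a_5 = 1: 55/12  (≤ bound)
a_6 = 8: 472/103  (≤ bound)
a_7 = 1: 527/115  (> 108, stop)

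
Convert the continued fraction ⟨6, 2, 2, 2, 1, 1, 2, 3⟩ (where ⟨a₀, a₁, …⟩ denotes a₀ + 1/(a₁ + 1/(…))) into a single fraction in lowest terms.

a_0 = 6: 6/1
a_1 = 2: 13/2
a_2 = 2: 32/5
a_3 = 2: 77/12
a_4 = 1: 109/17
a_5 = 1: 186/29
a_6 = 2: 481/75
a_7 = 3: 1629/254

1629/254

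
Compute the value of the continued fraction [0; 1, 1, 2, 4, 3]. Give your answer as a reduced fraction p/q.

42/71

Compute successive convergents:
a_0 = 0: 0/1
a_1 = 1: 1/1
a_2 = 1: 1/2
a_3 = 2: 3/5
a_4 = 4: 13/22
a_5 = 3: 42/71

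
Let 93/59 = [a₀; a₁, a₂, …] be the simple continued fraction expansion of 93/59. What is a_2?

93 ÷ 59 → quotient 1, remainder 34
59 ÷ 34 → quotient 1, remainder 25
34 ÷ 25 → quotient 1, remainder 9

1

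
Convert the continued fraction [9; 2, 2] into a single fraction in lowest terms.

Start with 2.
2 + 1/(2/1) = 2 + 1/2 = 5/2
9 + 1/(5/2) = 9 + 2/5 = 47/5

47/5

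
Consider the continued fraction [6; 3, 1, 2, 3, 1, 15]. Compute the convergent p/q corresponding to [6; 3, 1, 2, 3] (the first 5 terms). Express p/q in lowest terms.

232/37

Starting at the tail and folding back:
Start with 3.
2 + 1/(3/1) = 2 + 1/3 = 7/3
1 + 1/(7/3) = 1 + 3/7 = 10/7
3 + 1/(10/7) = 3 + 7/10 = 37/10
6 + 1/(37/10) = 6 + 10/37 = 232/37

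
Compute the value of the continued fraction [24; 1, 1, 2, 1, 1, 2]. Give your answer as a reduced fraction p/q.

a_0 = 24: 24/1
a_1 = 1: 25/1
a_2 = 1: 49/2
a_3 = 2: 123/5
a_4 = 1: 172/7
a_5 = 1: 295/12
a_6 = 2: 762/31

762/31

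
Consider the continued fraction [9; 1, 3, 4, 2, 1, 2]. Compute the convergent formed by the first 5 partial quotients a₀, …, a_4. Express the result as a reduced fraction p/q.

a_0 = 9: 9/1
a_1 = 1: 10/1
a_2 = 3: 39/4
a_3 = 4: 166/17
a_4 = 2: 371/38

371/38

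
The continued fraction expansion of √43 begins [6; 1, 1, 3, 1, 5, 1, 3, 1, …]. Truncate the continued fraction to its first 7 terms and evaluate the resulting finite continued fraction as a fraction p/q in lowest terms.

a_0 = 6: 6/1
a_1 = 1: 7/1
a_2 = 1: 13/2
a_3 = 3: 46/7
a_4 = 1: 59/9
a_5 = 5: 341/52
a_6 = 1: 400/61

400/61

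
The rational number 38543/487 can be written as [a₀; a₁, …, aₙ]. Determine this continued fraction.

[79; 6, 1, 22, 3]

⌊38543/487⌋ = 79, remainder 70
⌊487/70⌋ = 6, remainder 67
⌊70/67⌋ = 1, remainder 3
⌊67/3⌋ = 22, remainder 1
⌊3/1⌋ = 3, remainder 0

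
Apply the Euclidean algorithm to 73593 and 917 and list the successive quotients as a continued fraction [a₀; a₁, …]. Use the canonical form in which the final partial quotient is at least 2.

73593 ÷ 917 → quotient 80, remainder 233
917 ÷ 233 → quotient 3, remainder 218
233 ÷ 218 → quotient 1, remainder 15
218 ÷ 15 → quotient 14, remainder 8
15 ÷ 8 → quotient 1, remainder 7
8 ÷ 7 → quotient 1, remainder 1
7 ÷ 1 → quotient 7, remainder 0

[80; 3, 1, 14, 1, 1, 7]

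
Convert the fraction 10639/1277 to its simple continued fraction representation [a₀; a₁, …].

[8; 3, 52, 1, 7]

Repeatedly divide and take the remainder:
10639 ÷ 1277 → quotient 8, remainder 423
1277 ÷ 423 → quotient 3, remainder 8
423 ÷ 8 → quotient 52, remainder 7
8 ÷ 7 → quotient 1, remainder 1
7 ÷ 1 → quotient 7, remainder 0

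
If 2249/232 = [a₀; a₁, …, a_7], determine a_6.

Apply division with remainder until the remainder is 0:
2249 = 9·232 + 161, so a_0 = 9
232 = 1·161 + 71, so a_1 = 1
161 = 2·71 + 19, so a_2 = 2
71 = 3·19 + 14, so a_3 = 3
19 = 1·14 + 5, so a_4 = 1
14 = 2·5 + 4, so a_5 = 2
5 = 1·4 + 1, so a_6 = 1

1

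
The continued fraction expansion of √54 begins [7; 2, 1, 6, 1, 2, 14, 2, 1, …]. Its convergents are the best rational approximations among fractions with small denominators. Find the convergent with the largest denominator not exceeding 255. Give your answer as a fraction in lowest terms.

485/66

a_0 = 7: 7/1  (≤ bound)
a_1 = 2: 15/2  (≤ bound)
a_2 = 1: 22/3  (≤ bound)
a_3 = 6: 147/20  (≤ bound)
a_4 = 1: 169/23  (≤ bound)
a_5 = 2: 485/66  (≤ bound)
a_6 = 14: 6959/947  (> 255, stop)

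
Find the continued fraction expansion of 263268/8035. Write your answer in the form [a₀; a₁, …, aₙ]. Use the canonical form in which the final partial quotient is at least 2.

[32; 1, 3, 3, 1, 6, 1, 60]

263268 = 32·8035 + 6148, so a_0 = 32
8035 = 1·6148 + 1887, so a_1 = 1
6148 = 3·1887 + 487, so a_2 = 3
1887 = 3·487 + 426, so a_3 = 3
487 = 1·426 + 61, so a_4 = 1
426 = 6·61 + 60, so a_5 = 6
61 = 1·60 + 1, so a_6 = 1
60 = 60·1 + 0, so a_7 = 60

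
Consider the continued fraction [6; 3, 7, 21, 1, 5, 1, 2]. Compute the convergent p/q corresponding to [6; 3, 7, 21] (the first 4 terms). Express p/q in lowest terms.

2938/465

a_0 = 6: 6/1
a_1 = 3: 19/3
a_2 = 7: 139/22
a_3 = 21: 2938/465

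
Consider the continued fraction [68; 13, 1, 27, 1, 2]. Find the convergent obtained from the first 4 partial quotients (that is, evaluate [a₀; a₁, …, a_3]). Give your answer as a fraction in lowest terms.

26616/391

Collapse the nested fraction from the inside out:
Start with 27.
1 + 1/(27/1) = 1 + 1/27 = 28/27
13 + 1/(28/27) = 13 + 27/28 = 391/28
68 + 1/(391/28) = 68 + 28/391 = 26616/391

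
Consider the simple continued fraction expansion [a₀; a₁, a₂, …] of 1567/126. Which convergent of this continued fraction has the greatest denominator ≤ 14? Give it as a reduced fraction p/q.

a_0 = 12: 12/1  (≤ bound)
a_1 = 2: 25/2  (≤ bound)
a_2 = 3: 87/7  (≤ bound)
a_3 = 2: 199/16  (> 14, stop)

87/7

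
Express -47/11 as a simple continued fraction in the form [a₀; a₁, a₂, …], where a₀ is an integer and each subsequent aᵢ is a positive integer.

Repeatedly divide and take the remainder:
-47 = -5·11 + 8, so a_0 = -5
11 = 1·8 + 3, so a_1 = 1
8 = 2·3 + 2, so a_2 = 2
3 = 1·2 + 1, so a_3 = 1
2 = 2·1 + 0, so a_4 = 2

[-5; 1, 2, 1, 2]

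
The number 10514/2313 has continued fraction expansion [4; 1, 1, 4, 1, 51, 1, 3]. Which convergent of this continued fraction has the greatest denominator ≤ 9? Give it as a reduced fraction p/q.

List convergents until the denominator exceeds the bound:
a_0 = 4: 4/1  (≤ bound)
a_1 = 1: 5/1  (≤ bound)
a_2 = 1: 9/2  (≤ bound)
a_3 = 4: 41/9  (≤ bound)
a_4 = 1: 50/11  (> 9, stop)

41/9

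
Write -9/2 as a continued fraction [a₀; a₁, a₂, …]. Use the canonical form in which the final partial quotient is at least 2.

[-5; 2]

Apply division with remainder until the remainder is 0:
-9 = -5·2 + 1, so a_0 = -5
2 = 2·1 + 0, so a_1 = 2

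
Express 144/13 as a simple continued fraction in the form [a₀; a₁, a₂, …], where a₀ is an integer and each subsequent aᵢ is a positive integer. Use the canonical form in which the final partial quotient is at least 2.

[11; 13]

Run the Euclidean algorithm, recording each quotient:
144 ÷ 13 → quotient 11, remainder 1
13 ÷ 1 → quotient 13, remainder 0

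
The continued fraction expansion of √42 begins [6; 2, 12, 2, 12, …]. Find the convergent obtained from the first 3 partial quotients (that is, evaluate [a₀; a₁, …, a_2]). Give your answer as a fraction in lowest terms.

162/25

Build up convergents one term at a time:
a_0 = 6: 6/1
a_1 = 2: 13/2
a_2 = 12: 162/25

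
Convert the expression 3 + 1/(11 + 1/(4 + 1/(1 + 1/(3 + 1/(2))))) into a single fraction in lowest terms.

Compute successive convergents:
a_0 = 3: 3/1
a_1 = 11: 34/11
a_2 = 4: 139/45
a_3 = 1: 173/56
a_4 = 3: 658/213
a_5 = 2: 1489/482

1489/482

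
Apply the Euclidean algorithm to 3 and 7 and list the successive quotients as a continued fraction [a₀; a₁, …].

[0; 2, 3]

Run the Euclidean algorithm, recording each quotient:
3 = 0·7 + 3, so a_0 = 0
7 = 2·3 + 1, so a_1 = 2
3 = 3·1 + 0, so a_2 = 3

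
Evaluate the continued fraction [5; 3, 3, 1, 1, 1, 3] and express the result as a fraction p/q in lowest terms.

695/131

Start with 3.
1 + 1/(3/1) = 1 + 1/3 = 4/3
1 + 1/(4/3) = 1 + 3/4 = 7/4
1 + 1/(7/4) = 1 + 4/7 = 11/7
3 + 1/(11/7) = 3 + 7/11 = 40/11
3 + 1/(40/11) = 3 + 11/40 = 131/40
5 + 1/(131/40) = 5 + 40/131 = 695/131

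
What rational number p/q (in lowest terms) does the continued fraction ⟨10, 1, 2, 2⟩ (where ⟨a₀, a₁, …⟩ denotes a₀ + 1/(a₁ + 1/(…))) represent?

75/7

Use the convergent recurrence hₖ = aₖ·hₖ₋₁ + hₖ₋₂ (and likewise for the denominators kₖ):
a_0 = 10: 10/1
a_1 = 1: 11/1
a_2 = 2: 32/3
a_3 = 2: 75/7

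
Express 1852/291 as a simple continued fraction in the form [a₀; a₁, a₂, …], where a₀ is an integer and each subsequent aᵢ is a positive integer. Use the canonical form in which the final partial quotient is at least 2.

⌊1852/291⌋ = 6, remainder 106
⌊291/106⌋ = 2, remainder 79
⌊106/79⌋ = 1, remainder 27
⌊79/27⌋ = 2, remainder 25
⌊27/25⌋ = 1, remainder 2
⌊25/2⌋ = 12, remainder 1
⌊2/1⌋ = 2, remainder 0

[6; 2, 1, 2, 1, 12, 2]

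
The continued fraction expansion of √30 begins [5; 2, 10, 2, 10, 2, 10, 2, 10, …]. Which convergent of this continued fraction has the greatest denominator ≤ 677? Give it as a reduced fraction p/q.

a_0 = 5: 5/1  (≤ bound)
a_1 = 2: 11/2  (≤ bound)
a_2 = 10: 115/21  (≤ bound)
a_3 = 2: 241/44  (≤ bound)
a_4 = 10: 2525/461  (≤ bound)
a_5 = 2: 5291/966  (> 677, stop)

2525/461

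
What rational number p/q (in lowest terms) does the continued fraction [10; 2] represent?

Starting at the tail and folding back:
Start with 2.
10 + 1/(2/1) = 10 + 1/2 = 21/2

21/2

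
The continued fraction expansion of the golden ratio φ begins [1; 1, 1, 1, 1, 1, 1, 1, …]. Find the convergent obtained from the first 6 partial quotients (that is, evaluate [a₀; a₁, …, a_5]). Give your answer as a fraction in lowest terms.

Start with 1.
1 + 1/(1/1) = 1 + 1/1 = 2/1
1 + 1/(2/1) = 1 + 1/2 = 3/2
1 + 1/(3/2) = 1 + 2/3 = 5/3
1 + 1/(5/3) = 1 + 3/5 = 8/5
1 + 1/(8/5) = 1 + 5/8 = 13/8

13/8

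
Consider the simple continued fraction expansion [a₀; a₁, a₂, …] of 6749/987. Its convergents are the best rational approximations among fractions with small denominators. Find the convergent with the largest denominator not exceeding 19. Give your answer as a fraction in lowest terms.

List convergents until the denominator exceeds the bound:
a_0 = 6: 6/1  (≤ bound)
a_1 = 1: 7/1  (≤ bound)
a_2 = 5: 41/6  (≤ bound)
a_3 = 5: 212/31  (> 19, stop)

41/6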